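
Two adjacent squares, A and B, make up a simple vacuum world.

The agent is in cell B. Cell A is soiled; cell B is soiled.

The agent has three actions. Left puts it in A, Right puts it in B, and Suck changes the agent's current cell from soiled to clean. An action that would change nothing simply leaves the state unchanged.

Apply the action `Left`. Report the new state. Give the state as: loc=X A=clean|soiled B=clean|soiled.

start: loc=B A=soiled B=soiled
1) do Left; now loc=A A=soiled B=soiled

loc=A A=soiled B=soiled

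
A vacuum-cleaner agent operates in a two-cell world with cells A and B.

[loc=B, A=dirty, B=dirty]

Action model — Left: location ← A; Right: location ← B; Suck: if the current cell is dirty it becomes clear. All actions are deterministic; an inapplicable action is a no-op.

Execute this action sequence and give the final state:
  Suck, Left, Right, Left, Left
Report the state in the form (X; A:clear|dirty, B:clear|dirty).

(A; A:dirty, B:clear)

1) do Suck; now (B; A:dirty, B:clear)
2) do Left; now (A; A:dirty, B:clear)
3) do Right; now (B; A:dirty, B:clear)
4) do Left; now (A; A:dirty, B:clear)
5) do Left; now (A; A:dirty, B:clear)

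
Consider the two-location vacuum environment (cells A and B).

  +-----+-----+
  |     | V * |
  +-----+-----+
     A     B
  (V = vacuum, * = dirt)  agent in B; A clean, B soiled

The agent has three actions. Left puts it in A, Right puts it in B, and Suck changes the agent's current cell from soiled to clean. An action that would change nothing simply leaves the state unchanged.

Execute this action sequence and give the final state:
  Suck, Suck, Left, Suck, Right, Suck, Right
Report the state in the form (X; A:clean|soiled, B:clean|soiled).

Suck (#1): (B; A:clean, B:clean)
Suck (#2): (B; A:clean, B:clean)
Left (#3): (A; A:clean, B:clean)
Suck (#4): (A; A:clean, B:clean)
Right (#5): (B; A:clean, B:clean)
Suck (#6): (B; A:clean, B:clean)
Right (#7): (B; A:clean, B:clean)

(B; A:clean, B:clean)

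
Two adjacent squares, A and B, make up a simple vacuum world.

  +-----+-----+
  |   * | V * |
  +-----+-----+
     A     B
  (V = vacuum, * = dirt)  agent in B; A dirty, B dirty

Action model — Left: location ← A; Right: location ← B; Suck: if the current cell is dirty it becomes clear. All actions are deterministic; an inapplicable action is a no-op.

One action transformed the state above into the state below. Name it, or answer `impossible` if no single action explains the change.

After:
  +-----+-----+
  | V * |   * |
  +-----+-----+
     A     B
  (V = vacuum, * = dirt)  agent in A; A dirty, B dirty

try  Left: in A — A dirty, B dirty  ← match
try Right: in B — A dirty, B dirty
try  Suck: in B — A dirty, B clear

Left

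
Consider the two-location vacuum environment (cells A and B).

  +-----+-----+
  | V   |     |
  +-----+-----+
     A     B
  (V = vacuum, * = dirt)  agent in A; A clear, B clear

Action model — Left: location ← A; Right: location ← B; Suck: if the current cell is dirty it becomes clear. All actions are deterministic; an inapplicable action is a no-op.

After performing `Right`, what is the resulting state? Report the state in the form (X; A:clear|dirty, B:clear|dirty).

(B; A:clear, B:clear)

start: (A; A:clear, B:clear)
[1] after Right: (B; A:clear, B:clear)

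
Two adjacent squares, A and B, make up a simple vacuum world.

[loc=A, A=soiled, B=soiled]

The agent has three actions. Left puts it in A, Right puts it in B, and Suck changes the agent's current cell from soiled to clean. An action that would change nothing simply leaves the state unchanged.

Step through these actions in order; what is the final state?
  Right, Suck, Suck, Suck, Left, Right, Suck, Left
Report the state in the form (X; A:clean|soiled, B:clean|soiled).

(A; A:soiled, B:clean)

1. Right → (B; A:soiled, B:soiled)
2. Suck → (B; A:soiled, B:clean)
3. Suck → (B; A:soiled, B:clean)
4. Suck → (B; A:soiled, B:clean)
5. Left → (A; A:soiled, B:clean)
6. Right → (B; A:soiled, B:clean)
7. Suck → (B; A:soiled, B:clean)
8. Left → (A; A:soiled, B:clean)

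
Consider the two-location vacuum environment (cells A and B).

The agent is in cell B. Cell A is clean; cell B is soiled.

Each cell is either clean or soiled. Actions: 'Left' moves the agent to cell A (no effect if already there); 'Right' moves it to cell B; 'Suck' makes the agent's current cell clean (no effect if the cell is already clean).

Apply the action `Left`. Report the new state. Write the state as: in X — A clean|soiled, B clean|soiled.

start: in B — A clean, B soiled
step 1/1 (Left): in A — A clean, B soiled

in A — A clean, B soiled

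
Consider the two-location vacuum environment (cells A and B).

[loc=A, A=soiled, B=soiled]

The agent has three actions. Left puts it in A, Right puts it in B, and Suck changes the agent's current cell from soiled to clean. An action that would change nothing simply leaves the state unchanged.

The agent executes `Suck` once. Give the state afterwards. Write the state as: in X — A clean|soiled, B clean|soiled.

in A — A clean, B soiled

start: in A — A soiled, B soiled
Suck (#1): in A — A clean, B soiled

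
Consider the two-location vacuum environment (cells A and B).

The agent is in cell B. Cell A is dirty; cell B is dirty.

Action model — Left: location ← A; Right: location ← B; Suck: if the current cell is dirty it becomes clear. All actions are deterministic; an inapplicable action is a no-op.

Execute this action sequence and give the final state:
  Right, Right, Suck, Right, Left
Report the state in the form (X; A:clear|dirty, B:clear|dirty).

1) do Right; now (B; A:dirty, B:dirty)
2) do Right; now (B; A:dirty, B:dirty)
3) do Suck; now (B; A:dirty, B:clear)
4) do Right; now (B; A:dirty, B:clear)
5) do Left; now (A; A:dirty, B:clear)

(A; A:dirty, B:clear)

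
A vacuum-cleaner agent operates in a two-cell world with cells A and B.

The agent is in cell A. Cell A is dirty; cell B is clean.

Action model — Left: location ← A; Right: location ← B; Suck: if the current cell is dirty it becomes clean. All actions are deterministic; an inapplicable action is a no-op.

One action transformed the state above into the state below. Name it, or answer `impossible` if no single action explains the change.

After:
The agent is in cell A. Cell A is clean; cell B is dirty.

try  Left: (A; A:dirty, B:clean)
try Right: (B; A:dirty, B:clean)
try  Suck: (A; A:clean, B:clean)
no single action produces the after-state

impossible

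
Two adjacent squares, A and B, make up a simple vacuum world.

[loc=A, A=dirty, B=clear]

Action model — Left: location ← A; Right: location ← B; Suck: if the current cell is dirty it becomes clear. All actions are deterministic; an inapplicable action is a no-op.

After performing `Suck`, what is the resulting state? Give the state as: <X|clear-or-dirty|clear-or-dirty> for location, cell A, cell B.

<A|clear|clear>

start: <A|dirty|clear>
Suck (#1): <A|clear|clear>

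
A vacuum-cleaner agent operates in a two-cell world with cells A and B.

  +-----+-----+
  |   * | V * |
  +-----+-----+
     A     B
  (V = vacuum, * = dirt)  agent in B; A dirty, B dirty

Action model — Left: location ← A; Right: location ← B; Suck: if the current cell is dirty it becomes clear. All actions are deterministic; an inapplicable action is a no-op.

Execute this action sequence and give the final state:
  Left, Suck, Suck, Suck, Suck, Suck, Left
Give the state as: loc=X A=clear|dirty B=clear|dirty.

loc=A A=clear B=dirty

1) do Left; now loc=A A=dirty B=dirty
2) do Suck; now loc=A A=clear B=dirty
3) do Suck; now loc=A A=clear B=dirty
4) do Suck; now loc=A A=clear B=dirty
5) do Suck; now loc=A A=clear B=dirty
6) do Suck; now loc=A A=clear B=dirty
7) do Left; now loc=A A=clear B=dirty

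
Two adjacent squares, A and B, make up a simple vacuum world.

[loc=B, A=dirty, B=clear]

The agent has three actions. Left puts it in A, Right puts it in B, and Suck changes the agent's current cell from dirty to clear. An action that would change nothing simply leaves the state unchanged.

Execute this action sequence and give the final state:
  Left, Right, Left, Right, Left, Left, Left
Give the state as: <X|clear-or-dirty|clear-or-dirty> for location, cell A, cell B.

t=1 Left ⇒ <A|dirty|clear>
t=2 Right ⇒ <B|dirty|clear>
t=3 Left ⇒ <A|dirty|clear>
t=4 Right ⇒ <B|dirty|clear>
t=5 Left ⇒ <A|dirty|clear>
t=6 Left ⇒ <A|dirty|clear>
t=7 Left ⇒ <A|dirty|clear>

<A|dirty|clear>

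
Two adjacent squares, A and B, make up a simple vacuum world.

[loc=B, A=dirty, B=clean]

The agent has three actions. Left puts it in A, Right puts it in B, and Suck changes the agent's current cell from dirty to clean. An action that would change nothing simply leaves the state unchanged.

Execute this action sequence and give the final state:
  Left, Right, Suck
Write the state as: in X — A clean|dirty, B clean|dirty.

in B — A dirty, B clean

Left (#1): in A — A dirty, B clean
Right (#2): in B — A dirty, B clean
Suck (#3): in B — A dirty, B clean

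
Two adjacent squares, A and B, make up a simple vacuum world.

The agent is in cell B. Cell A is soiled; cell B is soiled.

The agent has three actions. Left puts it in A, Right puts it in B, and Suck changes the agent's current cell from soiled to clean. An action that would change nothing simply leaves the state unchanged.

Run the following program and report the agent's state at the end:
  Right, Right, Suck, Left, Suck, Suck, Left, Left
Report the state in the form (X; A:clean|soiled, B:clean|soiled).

Right (#1): (B; A:soiled, B:soiled)
Right (#2): (B; A:soiled, B:soiled)
Suck (#3): (B; A:soiled, B:clean)
Left (#4): (A; A:soiled, B:clean)
Suck (#5): (A; A:clean, B:clean)
Suck (#6): (A; A:clean, B:clean)
Left (#7): (A; A:clean, B:clean)
Left (#8): (A; A:clean, B:clean)

(A; A:clean, B:clean)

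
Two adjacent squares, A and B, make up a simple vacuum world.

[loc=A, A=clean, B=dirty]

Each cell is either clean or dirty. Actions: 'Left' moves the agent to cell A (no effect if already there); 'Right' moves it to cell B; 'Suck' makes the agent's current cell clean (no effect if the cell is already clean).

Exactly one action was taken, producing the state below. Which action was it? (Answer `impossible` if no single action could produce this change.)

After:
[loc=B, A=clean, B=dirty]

Right

try  Left: (A; A:clean, B:dirty)
try Right: (B; A:clean, B:dirty)  ← match
try  Suck: (A; A:clean, B:dirty)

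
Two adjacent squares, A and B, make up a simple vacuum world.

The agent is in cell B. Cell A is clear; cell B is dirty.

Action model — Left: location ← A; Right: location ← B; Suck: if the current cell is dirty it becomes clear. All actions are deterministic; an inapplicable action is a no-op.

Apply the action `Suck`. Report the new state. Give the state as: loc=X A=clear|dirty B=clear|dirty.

start: loc=B A=clear B=dirty
step 1/1 (Suck): loc=B A=clear B=clear

loc=B A=clear B=clear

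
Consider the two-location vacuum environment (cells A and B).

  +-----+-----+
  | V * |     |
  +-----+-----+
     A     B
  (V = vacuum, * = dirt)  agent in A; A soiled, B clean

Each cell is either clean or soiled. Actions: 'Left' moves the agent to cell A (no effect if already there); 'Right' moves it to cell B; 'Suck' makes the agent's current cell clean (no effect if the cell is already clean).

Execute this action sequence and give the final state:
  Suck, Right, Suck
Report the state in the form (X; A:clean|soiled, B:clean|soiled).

(B; A:clean, B:clean)

1. Suck → (A; A:clean, B:clean)
2. Right → (B; A:clean, B:clean)
3. Suck → (B; A:clean, B:clean)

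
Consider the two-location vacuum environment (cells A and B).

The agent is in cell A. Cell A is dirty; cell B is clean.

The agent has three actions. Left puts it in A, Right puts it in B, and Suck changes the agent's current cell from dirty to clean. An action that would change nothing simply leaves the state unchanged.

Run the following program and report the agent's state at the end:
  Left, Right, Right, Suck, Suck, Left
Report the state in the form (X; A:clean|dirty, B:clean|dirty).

1) do Left; now (A; A:dirty, B:clean)
2) do Right; now (B; A:dirty, B:clean)
3) do Right; now (B; A:dirty, B:clean)
4) do Suck; now (B; A:dirty, B:clean)
5) do Suck; now (B; A:dirty, B:clean)
6) do Left; now (A; A:dirty, B:clean)

(A; A:dirty, B:clean)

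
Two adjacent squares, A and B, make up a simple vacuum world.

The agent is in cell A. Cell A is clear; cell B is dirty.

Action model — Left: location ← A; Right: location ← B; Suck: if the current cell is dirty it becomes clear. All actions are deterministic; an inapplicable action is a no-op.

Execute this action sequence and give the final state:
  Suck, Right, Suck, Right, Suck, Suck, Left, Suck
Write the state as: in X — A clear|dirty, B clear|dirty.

Suck (#1): in A — A clear, B dirty
Right (#2): in B — A clear, B dirty
Suck (#3): in B — A clear, B clear
Right (#4): in B — A clear, B clear
Suck (#5): in B — A clear, B clear
Suck (#6): in B — A clear, B clear
Left (#7): in A — A clear, B clear
Suck (#8): in A — A clear, B clear

in A — A clear, B clear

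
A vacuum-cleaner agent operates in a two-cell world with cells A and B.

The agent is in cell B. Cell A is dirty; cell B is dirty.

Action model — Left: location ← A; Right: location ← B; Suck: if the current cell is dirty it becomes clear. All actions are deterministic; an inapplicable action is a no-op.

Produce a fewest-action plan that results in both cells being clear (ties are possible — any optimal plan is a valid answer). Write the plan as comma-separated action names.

Suck (#1): loc=B A=dirty B=clear
Left (#2): loc=A A=dirty B=clear
Suck (#3): loc=A A=clear B=clear
min 3: Suck B + move + Suck A

Suck, Left, Suck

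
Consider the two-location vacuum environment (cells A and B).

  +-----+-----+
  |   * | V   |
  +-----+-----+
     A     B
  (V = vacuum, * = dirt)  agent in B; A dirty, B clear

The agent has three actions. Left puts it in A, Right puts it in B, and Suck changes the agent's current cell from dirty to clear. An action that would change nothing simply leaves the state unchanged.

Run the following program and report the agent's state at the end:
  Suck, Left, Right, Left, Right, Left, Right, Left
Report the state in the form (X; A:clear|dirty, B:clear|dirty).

step 1/8 (Suck): (B; A:dirty, B:clear)
step 2/8 (Left): (A; A:dirty, B:clear)
step 3/8 (Right): (B; A:dirty, B:clear)
step 4/8 (Left): (A; A:dirty, B:clear)
step 5/8 (Right): (B; A:dirty, B:clear)
step 6/8 (Left): (A; A:dirty, B:clear)
step 7/8 (Right): (B; A:dirty, B:clear)
step 8/8 (Left): (A; A:dirty, B:clear)

(A; A:dirty, B:clear)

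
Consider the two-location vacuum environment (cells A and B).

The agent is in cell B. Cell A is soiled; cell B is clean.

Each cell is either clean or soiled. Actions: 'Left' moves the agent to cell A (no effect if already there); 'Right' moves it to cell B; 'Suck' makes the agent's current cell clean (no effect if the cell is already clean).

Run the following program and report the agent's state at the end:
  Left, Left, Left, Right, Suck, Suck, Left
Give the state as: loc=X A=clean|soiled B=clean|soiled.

loc=A A=soiled B=clean

1. Left → loc=A A=soiled B=clean
2. Left → loc=A A=soiled B=clean
3. Left → loc=A A=soiled B=clean
4. Right → loc=B A=soiled B=clean
5. Suck → loc=B A=soiled B=clean
6. Suck → loc=B A=soiled B=clean
7. Left → loc=A A=soiled B=clean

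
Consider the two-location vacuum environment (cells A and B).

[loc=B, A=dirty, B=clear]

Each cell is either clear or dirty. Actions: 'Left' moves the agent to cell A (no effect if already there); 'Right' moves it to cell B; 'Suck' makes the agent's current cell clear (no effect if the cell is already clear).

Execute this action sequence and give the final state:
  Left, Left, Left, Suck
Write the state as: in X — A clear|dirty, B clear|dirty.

[1] after Left: in A — A dirty, B clear
[2] after Left: in A — A dirty, B clear
[3] after Left: in A — A dirty, B clear
[4] after Suck: in A — A clear, B clear

in A — A clear, B clear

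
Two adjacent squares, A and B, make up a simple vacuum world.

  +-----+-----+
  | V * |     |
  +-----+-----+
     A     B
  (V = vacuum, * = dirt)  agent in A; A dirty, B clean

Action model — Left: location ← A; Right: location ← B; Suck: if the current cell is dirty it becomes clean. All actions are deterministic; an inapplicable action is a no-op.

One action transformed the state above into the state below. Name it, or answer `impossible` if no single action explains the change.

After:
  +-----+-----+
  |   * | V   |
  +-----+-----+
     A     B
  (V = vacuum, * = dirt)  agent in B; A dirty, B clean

Right

try  Left: (A; A:dirty, B:clean)
try Right: (B; A:dirty, B:clean)  ← match
try  Suck: (A; A:clean, B:clean)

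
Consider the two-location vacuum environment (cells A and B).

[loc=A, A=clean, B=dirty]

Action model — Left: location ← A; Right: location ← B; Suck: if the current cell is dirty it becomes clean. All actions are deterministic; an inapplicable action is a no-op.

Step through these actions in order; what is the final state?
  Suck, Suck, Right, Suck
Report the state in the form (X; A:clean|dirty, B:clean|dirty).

1) do Suck; now (A; A:clean, B:dirty)
2) do Suck; now (A; A:clean, B:dirty)
3) do Right; now (B; A:clean, B:dirty)
4) do Suck; now (B; A:clean, B:clean)

(B; A:clean, B:clean)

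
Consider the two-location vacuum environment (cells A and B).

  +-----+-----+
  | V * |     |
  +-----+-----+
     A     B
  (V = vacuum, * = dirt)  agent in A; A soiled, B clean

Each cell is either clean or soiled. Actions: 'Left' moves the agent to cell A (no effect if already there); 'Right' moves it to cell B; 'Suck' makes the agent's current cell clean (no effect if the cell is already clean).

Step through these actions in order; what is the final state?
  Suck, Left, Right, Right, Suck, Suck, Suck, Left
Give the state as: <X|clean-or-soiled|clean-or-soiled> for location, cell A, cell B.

1) do Suck; now <A|clean|clean>
2) do Left; now <A|clean|clean>
3) do Right; now <B|clean|clean>
4) do Right; now <B|clean|clean>
5) do Suck; now <B|clean|clean>
6) do Suck; now <B|clean|clean>
7) do Suck; now <B|clean|clean>
8) do Left; now <A|clean|clean>

<A|clean|clean>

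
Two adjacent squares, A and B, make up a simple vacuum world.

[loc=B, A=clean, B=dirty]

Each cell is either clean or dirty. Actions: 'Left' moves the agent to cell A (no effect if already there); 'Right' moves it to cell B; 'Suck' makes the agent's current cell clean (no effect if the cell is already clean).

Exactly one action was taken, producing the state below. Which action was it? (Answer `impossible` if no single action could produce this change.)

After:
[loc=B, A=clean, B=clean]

try  Left: loc=A A=clean B=dirty
try Right: loc=B A=clean B=dirty
try  Suck: loc=B A=clean B=clean  ← match

Suck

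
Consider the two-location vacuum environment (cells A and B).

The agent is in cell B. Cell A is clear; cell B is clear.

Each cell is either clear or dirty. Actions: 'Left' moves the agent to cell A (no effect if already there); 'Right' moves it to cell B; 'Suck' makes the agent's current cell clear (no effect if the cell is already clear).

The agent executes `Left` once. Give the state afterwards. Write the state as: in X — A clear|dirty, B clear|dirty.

in A — A clear, B clear

start: in B — A clear, B clear
[1] after Left: in A — A clear, B clear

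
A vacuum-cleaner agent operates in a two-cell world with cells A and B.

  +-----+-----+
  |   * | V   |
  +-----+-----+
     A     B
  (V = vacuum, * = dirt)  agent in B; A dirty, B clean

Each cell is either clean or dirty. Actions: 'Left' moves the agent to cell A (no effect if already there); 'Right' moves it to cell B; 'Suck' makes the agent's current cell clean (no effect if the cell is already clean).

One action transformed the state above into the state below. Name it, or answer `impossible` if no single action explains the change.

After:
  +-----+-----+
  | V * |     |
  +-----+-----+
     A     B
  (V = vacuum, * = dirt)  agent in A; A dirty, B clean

Left

try  Left: <A|dirty|clean>  ← match
try Right: <B|dirty|clean>
try  Suck: <B|dirty|clean>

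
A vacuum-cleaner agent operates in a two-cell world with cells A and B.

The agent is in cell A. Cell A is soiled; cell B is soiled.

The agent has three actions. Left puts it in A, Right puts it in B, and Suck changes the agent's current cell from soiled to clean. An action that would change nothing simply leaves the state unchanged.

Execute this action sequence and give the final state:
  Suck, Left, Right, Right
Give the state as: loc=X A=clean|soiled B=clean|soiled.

1. Suck → loc=A A=clean B=soiled
2. Left → loc=A A=clean B=soiled
3. Right → loc=B A=clean B=soiled
4. Right → loc=B A=clean B=soiled

loc=B A=clean B=soiled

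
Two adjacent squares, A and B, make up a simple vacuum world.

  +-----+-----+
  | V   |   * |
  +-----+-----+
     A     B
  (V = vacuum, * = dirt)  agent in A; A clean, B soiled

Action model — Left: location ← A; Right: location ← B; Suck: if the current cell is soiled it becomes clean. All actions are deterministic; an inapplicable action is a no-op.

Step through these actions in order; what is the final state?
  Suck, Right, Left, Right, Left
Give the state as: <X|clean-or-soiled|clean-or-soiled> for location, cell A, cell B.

<A|clean|soiled>

1) do Suck; now <A|clean|soiled>
2) do Right; now <B|clean|soiled>
3) do Left; now <A|clean|soiled>
4) do Right; now <B|clean|soiled>
5) do Left; now <A|clean|soiled>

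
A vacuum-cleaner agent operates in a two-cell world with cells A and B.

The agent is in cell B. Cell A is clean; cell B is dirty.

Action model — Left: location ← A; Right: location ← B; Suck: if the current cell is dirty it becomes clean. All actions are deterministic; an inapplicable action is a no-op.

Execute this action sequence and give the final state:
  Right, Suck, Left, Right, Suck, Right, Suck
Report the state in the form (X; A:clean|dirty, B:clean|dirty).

Right (#1): (B; A:clean, B:dirty)
Suck (#2): (B; A:clean, B:clean)
Left (#3): (A; A:clean, B:clean)
Right (#4): (B; A:clean, B:clean)
Suck (#5): (B; A:clean, B:clean)
Right (#6): (B; A:clean, B:clean)
Suck (#7): (B; A:clean, B:clean)

(B; A:clean, B:clean)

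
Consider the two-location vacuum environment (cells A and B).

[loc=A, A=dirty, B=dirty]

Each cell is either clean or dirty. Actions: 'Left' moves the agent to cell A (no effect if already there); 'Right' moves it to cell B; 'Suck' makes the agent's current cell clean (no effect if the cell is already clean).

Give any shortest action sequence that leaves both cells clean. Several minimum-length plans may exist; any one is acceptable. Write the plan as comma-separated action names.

1. Suck → in A — A clean, B dirty
2. Right → in B — A clean, B dirty
3. Suck → in B — A clean, B clean
min 3: Suck A + move + Suck B

Suck, Right, Suck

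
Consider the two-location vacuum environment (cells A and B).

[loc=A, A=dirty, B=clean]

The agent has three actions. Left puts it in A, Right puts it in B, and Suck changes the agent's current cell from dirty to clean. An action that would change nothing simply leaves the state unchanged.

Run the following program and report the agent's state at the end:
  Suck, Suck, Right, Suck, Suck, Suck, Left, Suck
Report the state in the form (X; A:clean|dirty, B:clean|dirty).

[1] after Suck: (A; A:clean, B:clean)
[2] after Suck: (A; A:clean, B:clean)
[3] after Right: (B; A:clean, B:clean)
[4] after Suck: (B; A:clean, B:clean)
[5] after Suck: (B; A:clean, B:clean)
[6] after Suck: (B; A:clean, B:clean)
[7] after Left: (A; A:clean, B:clean)
[8] after Suck: (A; A:clean, B:clean)

(A; A:clean, B:clean)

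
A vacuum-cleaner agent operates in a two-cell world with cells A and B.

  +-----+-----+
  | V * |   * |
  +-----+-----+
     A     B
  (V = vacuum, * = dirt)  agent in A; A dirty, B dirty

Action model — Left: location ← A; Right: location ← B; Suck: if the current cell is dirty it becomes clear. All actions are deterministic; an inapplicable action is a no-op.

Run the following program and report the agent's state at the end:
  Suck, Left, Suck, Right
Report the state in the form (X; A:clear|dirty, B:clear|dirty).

(B; A:clear, B:dirty)

1) do Suck; now (A; A:clear, B:dirty)
2) do Left; now (A; A:clear, B:dirty)
3) do Suck; now (A; A:clear, B:dirty)
4) do Right; now (B; A:clear, B:dirty)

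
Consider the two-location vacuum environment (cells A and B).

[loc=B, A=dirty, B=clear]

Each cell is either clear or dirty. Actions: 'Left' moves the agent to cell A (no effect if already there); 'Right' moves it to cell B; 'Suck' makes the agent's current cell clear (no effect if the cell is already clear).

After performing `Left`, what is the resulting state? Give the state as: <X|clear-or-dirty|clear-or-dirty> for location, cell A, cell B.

<A|dirty|clear>

start: <B|dirty|clear>
[1] after Left: <A|dirty|clear>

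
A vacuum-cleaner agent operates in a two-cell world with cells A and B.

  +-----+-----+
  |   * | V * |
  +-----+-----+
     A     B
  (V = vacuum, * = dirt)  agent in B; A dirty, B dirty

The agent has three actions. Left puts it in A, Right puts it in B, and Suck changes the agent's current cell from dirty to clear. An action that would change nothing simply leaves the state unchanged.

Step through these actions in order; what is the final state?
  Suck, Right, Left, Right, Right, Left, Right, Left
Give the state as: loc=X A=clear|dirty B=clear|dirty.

1) do Suck; now loc=B A=dirty B=clear
2) do Right; now loc=B A=dirty B=clear
3) do Left; now loc=A A=dirty B=clear
4) do Right; now loc=B A=dirty B=clear
5) do Right; now loc=B A=dirty B=clear
6) do Left; now loc=A A=dirty B=clear
7) do Right; now loc=B A=dirty B=clear
8) do Left; now loc=A A=dirty B=clear

loc=A A=dirty B=clear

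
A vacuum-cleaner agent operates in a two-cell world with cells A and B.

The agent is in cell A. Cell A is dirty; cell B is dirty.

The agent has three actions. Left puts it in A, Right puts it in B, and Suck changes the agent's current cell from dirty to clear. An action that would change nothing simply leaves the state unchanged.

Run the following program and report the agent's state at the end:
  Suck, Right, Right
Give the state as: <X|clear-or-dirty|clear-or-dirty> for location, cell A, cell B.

<B|clear|dirty>

1. Suck → <A|clear|dirty>
2. Right → <B|clear|dirty>
3. Right → <B|clear|dirty>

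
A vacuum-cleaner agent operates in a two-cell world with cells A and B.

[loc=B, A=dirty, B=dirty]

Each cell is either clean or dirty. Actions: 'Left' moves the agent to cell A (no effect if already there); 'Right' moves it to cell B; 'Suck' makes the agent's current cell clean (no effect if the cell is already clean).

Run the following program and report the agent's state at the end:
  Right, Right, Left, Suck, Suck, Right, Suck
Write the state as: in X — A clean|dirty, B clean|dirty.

in B — A clean, B clean

[1] after Right: in B — A dirty, B dirty
[2] after Right: in B — A dirty, B dirty
[3] after Left: in A — A dirty, B dirty
[4] after Suck: in A — A clean, B dirty
[5] after Suck: in A — A clean, B dirty
[6] after Right: in B — A clean, B dirty
[7] after Suck: in B — A clean, B clean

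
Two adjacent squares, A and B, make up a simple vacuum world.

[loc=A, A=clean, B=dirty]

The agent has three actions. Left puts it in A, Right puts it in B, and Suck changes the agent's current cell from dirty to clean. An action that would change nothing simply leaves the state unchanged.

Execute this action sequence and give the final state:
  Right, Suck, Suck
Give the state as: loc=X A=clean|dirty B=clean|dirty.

loc=B A=clean B=clean

[1] after Right: loc=B A=clean B=dirty
[2] after Suck: loc=B A=clean B=clean
[3] after Suck: loc=B A=clean B=clean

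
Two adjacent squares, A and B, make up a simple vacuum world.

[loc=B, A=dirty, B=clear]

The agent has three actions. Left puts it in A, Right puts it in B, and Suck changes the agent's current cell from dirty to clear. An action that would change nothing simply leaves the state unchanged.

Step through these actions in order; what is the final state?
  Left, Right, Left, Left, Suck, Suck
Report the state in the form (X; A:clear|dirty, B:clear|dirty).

1) do Left; now (A; A:dirty, B:clear)
2) do Right; now (B; A:dirty, B:clear)
3) do Left; now (A; A:dirty, B:clear)
4) do Left; now (A; A:dirty, B:clear)
5) do Suck; now (A; A:clear, B:clear)
6) do Suck; now (A; A:clear, B:clear)

(A; A:clear, B:clear)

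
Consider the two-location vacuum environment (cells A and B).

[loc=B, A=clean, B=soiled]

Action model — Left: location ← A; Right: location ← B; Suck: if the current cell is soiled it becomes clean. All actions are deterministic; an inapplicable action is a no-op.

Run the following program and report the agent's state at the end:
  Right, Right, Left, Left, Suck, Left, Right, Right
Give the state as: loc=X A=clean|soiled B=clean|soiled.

loc=B A=clean B=soiled

Right (#1): loc=B A=clean B=soiled
Right (#2): loc=B A=clean B=soiled
Left (#3): loc=A A=clean B=soiled
Left (#4): loc=A A=clean B=soiled
Suck (#5): loc=A A=clean B=soiled
Left (#6): loc=A A=clean B=soiled
Right (#7): loc=B A=clean B=soiled
Right (#8): loc=B A=clean B=soiled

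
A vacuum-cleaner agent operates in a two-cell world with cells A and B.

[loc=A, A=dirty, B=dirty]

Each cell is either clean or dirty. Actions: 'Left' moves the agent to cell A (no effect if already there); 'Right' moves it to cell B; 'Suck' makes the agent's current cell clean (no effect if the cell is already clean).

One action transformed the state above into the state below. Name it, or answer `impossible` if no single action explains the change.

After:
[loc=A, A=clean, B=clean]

impossible

try  Left: <A|dirty|dirty>
try Right: <B|dirty|dirty>
try  Suck: <A|clean|dirty>
no single action produces the after-state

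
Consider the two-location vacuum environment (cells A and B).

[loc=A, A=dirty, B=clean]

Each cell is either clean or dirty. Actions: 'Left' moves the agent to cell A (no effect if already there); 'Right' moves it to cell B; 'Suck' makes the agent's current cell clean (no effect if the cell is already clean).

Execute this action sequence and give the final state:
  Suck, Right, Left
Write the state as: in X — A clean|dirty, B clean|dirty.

[1] after Suck: in A — A clean, B clean
[2] after Right: in B — A clean, B clean
[3] after Left: in A — A clean, B clean

in A — A clean, B clean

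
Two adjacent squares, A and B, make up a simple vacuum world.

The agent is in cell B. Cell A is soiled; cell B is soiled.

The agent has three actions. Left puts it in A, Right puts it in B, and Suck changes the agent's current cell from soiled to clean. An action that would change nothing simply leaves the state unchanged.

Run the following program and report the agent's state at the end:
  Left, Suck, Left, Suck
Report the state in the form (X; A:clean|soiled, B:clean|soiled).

t=1 Left ⇒ (A; A:soiled, B:soiled)
t=2 Suck ⇒ (A; A:clean, B:soiled)
t=3 Left ⇒ (A; A:clean, B:soiled)
t=4 Suck ⇒ (A; A:clean, B:soiled)

(A; A:clean, B:soiled)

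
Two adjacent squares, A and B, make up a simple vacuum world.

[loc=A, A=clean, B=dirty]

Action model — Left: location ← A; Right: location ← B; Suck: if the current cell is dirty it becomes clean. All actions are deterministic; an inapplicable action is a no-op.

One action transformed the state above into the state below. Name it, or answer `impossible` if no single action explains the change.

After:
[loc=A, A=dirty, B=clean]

impossible

try  Left: loc=A A=clean B=dirty
try Right: loc=B A=clean B=dirty
try  Suck: loc=A A=clean B=dirty
no single action produces the after-state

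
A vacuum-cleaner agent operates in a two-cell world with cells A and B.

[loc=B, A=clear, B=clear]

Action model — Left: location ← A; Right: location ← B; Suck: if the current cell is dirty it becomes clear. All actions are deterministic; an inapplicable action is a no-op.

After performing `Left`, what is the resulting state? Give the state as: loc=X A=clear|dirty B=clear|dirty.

loc=A A=clear B=clear

start: loc=B A=clear B=clear
1. Left → loc=A A=clear B=clear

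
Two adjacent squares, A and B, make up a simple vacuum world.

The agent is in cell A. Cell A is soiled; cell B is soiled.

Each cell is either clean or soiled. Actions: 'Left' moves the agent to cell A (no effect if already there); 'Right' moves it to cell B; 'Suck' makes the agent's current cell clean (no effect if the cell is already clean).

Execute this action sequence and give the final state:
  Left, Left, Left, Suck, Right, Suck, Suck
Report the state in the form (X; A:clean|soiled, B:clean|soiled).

(B; A:clean, B:clean)

1) do Left; now (A; A:soiled, B:soiled)
2) do Left; now (A; A:soiled, B:soiled)
3) do Left; now (A; A:soiled, B:soiled)
4) do Suck; now (A; A:clean, B:soiled)
5) do Right; now (B; A:clean, B:soiled)
6) do Suck; now (B; A:clean, B:clean)
7) do Suck; now (B; A:clean, B:clean)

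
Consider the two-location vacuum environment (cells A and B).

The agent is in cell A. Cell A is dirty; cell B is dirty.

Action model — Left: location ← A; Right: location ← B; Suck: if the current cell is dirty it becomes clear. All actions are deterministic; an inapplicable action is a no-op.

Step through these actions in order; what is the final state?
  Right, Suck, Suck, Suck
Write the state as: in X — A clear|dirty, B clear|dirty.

in B — A dirty, B clear

1. Right → in B — A dirty, B dirty
2. Suck → in B — A dirty, B clear
3. Suck → in B — A dirty, B clear
4. Suck → in B — A dirty, B clear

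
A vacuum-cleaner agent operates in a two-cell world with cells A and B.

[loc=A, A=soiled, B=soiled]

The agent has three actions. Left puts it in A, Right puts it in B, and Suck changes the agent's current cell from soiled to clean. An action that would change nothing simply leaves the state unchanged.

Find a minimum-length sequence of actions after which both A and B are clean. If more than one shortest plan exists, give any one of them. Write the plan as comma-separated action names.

Suck, Right, Suck

1) do Suck; now <A|clean|soiled>
2) do Right; now <B|clean|soiled>
3) do Suck; now <B|clean|clean>
min 3: Suck A + move + Suck B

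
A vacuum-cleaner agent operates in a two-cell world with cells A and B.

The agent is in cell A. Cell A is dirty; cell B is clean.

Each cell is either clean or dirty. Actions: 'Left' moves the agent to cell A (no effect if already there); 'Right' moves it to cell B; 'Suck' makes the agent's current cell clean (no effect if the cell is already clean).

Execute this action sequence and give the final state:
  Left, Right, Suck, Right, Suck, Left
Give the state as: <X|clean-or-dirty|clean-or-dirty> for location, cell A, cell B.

Left (#1): <A|dirty|clean>
Right (#2): <B|dirty|clean>
Suck (#3): <B|dirty|clean>
Right (#4): <B|dirty|clean>
Suck (#5): <B|dirty|clean>
Left (#6): <A|dirty|clean>

<A|dirty|clean>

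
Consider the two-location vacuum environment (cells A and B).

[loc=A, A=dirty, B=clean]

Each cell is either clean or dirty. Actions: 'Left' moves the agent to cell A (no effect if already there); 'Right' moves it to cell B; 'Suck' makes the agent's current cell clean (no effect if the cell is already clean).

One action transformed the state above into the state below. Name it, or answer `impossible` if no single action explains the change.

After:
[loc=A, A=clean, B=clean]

try  Left: (A; A:dirty, B:clean)
try Right: (B; A:dirty, B:clean)
try  Suck: (A; A:clean, B:clean)  ← match

Suck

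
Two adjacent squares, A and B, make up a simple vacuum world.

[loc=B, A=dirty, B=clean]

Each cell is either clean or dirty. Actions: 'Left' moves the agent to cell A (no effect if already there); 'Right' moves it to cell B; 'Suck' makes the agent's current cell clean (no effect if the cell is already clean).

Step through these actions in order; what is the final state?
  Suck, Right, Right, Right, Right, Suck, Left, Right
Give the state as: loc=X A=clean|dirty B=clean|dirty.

[1] after Suck: loc=B A=dirty B=clean
[2] after Right: loc=B A=dirty B=clean
[3] after Right: loc=B A=dirty B=clean
[4] after Right: loc=B A=dirty B=clean
[5] after Right: loc=B A=dirty B=clean
[6] after Suck: loc=B A=dirty B=clean
[7] after Left: loc=A A=dirty B=clean
[8] after Right: loc=B A=dirty B=clean

loc=B A=dirty B=clean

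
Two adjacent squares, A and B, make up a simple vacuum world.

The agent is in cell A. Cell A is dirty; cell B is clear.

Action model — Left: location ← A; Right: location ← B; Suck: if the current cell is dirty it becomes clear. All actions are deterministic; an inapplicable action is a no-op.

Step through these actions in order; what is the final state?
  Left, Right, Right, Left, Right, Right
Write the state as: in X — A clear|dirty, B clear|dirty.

in B — A dirty, B clear

step 1/6 (Left): in A — A dirty, B clear
step 2/6 (Right): in B — A dirty, B clear
step 3/6 (Right): in B — A dirty, B clear
step 4/6 (Left): in A — A dirty, B clear
step 5/6 (Right): in B — A dirty, B clear
step 6/6 (Right): in B — A dirty, B clear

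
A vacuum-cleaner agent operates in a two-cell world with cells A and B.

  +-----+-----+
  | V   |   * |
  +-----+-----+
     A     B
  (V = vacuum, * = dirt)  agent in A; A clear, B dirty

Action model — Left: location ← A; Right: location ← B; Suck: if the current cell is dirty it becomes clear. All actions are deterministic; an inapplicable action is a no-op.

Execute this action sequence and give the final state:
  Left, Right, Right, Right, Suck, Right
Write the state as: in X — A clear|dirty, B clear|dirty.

[1] after Left: in A — A clear, B dirty
[2] after Right: in B — A clear, B dirty
[3] after Right: in B — A clear, B dirty
[4] after Right: in B — A clear, B dirty
[5] after Suck: in B — A clear, B clear
[6] after Right: in B — A clear, B clear

in B — A clear, B clear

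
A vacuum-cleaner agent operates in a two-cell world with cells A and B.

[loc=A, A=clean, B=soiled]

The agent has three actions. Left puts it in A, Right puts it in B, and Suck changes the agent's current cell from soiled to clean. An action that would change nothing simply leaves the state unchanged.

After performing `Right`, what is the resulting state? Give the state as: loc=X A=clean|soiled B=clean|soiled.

start: loc=A A=clean B=soiled
Right (#1): loc=B A=clean B=soiled

loc=B A=clean B=soiled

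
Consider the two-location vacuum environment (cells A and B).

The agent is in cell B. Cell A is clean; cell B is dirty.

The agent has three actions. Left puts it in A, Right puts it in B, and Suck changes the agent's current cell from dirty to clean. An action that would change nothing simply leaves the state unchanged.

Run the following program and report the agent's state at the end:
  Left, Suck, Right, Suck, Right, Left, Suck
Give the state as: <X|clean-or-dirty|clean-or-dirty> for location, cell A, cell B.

<A|clean|clean>

1. Left → <A|clean|dirty>
2. Suck → <A|clean|dirty>
3. Right → <B|clean|dirty>
4. Suck → <B|clean|clean>
5. Right → <B|clean|clean>
6. Left → <A|clean|clean>
7. Suck → <A|clean|clean>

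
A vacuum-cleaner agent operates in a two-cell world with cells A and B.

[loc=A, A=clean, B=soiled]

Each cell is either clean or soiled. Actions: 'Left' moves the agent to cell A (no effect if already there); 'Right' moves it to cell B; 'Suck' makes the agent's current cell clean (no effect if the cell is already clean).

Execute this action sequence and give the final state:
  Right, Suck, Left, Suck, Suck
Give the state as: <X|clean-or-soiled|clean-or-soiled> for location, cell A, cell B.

1. Right → <B|clean|soiled>
2. Suck → <B|clean|clean>
3. Left → <A|clean|clean>
4. Suck → <A|clean|clean>
5. Suck → <A|clean|clean>

<A|clean|clean>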